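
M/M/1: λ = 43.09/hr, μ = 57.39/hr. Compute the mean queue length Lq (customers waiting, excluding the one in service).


ρ = 43.09/57.39 = 0.7508
Lq = ρ²/(1−ρ) = 0.5637/0.2492 = 2.2625

Final: 2.2625


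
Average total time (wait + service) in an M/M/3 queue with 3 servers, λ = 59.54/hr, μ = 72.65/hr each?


a = 0.8195; ρ = 0.2732; P₀ = 0.438289
Lq = P₀·a^c·ρ/(c!(1−ρ)²) = 0.02079
Wq = Lq/λ = 0.02079/59.54 = 0.0003492 hr
W = Wq + 1/μ = 0.0003492 + 0.01376 = 0.01411 hr

Final: 0.01411 hr


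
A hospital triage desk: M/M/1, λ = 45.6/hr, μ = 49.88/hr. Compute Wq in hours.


ρ = 45.6/49.88 = 0.9142
Wq = ρ/(μ−λ) = 0.9142/(49.88 − 45.6) = 0.9142/4.28 = 0.2136 hr

Final: 0.2136 hr


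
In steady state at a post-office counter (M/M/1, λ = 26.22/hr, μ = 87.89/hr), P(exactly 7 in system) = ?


ρ = 26.22/87.89 = 0.2983
P_n = (1−ρ)·ρ^n = (1 − 0.2983)·0.2983^7 = 0.7017·0.0002103 = 0.0001476

Final: 0.0001476


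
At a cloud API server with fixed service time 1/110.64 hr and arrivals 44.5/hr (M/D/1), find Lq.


ρ = 44.5/110.64 = 0.4022
M/D/1: Lq = ρ²/(2(1−ρ)) = 0.1618/(2·0.5978) = 0.13530

Final: 0.13530


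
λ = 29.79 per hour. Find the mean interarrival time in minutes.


Mean interarrival time = 1/λ = 1/29.79 hour = 0.03357 hour
In minutes: 0.03357 × 60 = 2.0141 min

Final: 2.0141 min


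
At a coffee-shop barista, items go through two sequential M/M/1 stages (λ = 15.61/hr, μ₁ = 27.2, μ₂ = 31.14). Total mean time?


Each node sees arrival rate λ = 15.61/hr (tandem ⇒ throughput preserved).
W₁ = 1/(μ₁−λ) = 1/(27.2−15.61) = 0.08628 hr
W₂ = 1/(μ₂−λ) = 1/(31.14−15.61) = 0.06439 hr
W_total = W₁ + W₂ = 0.08628 + 0.06439 = 0.15067 hr

Final: 0.15067 hr


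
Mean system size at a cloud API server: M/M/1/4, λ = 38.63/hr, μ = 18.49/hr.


ρ = 38.63/18.49 = 2.0892
L = ρ[1 − (K+1)ρ^K + Kρ^(K+1)] / [(1−ρ)(1−ρ^(K+1))]
Numerator: 2.0892·(1 − 5·19.052466 + 4·39.805124) = 135.713038
Denominator: (-1.0892)·(-38.805124) = 42.267994
L = 135.713038/42.267994 = 3.2108

Final: 3.2108


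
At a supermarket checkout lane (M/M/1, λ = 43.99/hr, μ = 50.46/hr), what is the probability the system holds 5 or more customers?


ρ = 43.99/50.46 = 0.8718
P(N ≥ n) = ρ^n = 0.8718^5 = 0.503540

Final: 0.503540


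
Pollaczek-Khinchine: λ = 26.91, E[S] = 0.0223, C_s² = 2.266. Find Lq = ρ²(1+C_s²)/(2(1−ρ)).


ρ = λ·E[S] = 26.91·0.0223 = 0.6001
Lq = ρ²(1+C_s²)/(2(1−ρ)) = 0.3601·(1+2.266)/(2·0.3999)
= 0.3601·3.2660/0.7998 = 1.47050

Final: 1.47050


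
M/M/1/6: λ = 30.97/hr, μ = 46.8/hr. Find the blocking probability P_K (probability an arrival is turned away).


ρ = λ/μ = 30.97/46.8 = 0.6618
P_K = (1−ρ)ρ^K/(1−ρ^(K+1)) = (0.3382·0.083979)/(1 − 0.055573)
= 0.028406/0.944427 = 0.030077

Final: 0.030077


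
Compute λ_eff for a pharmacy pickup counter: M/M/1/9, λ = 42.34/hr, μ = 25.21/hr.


ρ = 1.6795; P_K = (1−ρ)ρ^9/(1−ρ^10) = 0.406861
λ_eff = λ(1 − P_K) = 42.34·(1 − 0.406861) = 42.34·0.593139 = 25.1135 /hr

Final: 25.1135 /hr


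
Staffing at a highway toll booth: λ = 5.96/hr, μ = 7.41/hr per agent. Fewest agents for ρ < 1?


Stability requires cμ > λ ⇔ c > λ/μ.
λ/μ = 5.96/7.41 = 0.8043
Minimum integer c = ⌊0.8043⌋ + 1 = 1
Check: 1·7.41 = 7.41 > 5.96, while 0·7.41 = 0.00 ≤ 5.96

Final: 1 servers


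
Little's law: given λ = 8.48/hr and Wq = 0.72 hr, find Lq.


Lq = λWq = 8.48·0.72 = 6.1056

Final: 6.1056


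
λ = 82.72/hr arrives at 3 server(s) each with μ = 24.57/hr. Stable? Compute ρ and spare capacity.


Total capacity cμ = 3·24.57 = 73.71/hr
ρ = λ/(cμ) = 82.72/73.71 = 1.1222
Stable ⇔ ρ < 1: NO
Spare capacity = cμ − λ = 73.71 − 82.72 = -9.01/hr

Final: ρ = 1.1222; unstable; margin = -9.01/hr


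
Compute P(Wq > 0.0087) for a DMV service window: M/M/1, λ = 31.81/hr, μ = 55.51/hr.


ρ = 31.81/55.51 = 0.5730
P(Wq > t) = ρ·e^{−(μ−λ)t} = 0.5730·e^{−0.2062}
= 0.5730·0.813678 = 0.466278

Final: 0.466278


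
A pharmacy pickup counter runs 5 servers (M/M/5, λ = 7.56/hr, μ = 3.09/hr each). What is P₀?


a = λ/μ = 7.56/3.09 = 2.4466; ρ = a/c = 0.4893
Σ_{k=0}^{4} a^k/k! (terms k=0..4) = 1.00000 + 2.44660 + 2.99293 + 2.44084 + 1.49294 = 10.37331
Tail: a^5/(5!(1−ρ)) = 87.66305/(120·0.5107) = 1.43050
P₀ = 1/(10.37331 + 1.43050) = 1/11.80380 = 0.084718

Final: 0.084718


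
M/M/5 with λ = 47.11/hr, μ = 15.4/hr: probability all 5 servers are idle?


a = λ/μ = 47.11/15.4 = 3.0591; ρ = a/c = 0.6118
Σ_{k=0}^{4} a^k/k! (terms k=0..4) = 1.00000 + 3.05909 + 4.67902 + 4.77118 + 3.64887 = 17.15816
Tail: a^5/(5!(1−ρ)) = 267.89334/(120·0.3882) = 5.75103
P₀ = 1/(17.15816 + 5.75103) = 1/22.90919 = 0.043651

Final: 0.043651


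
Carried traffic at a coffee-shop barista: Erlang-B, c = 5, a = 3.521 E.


B(5,3.521) = 0.155999 (Erlang-B)
Carried load = a(1 − B) = 3.521·(1 − 0.155999) = 3.521·0.844001 = 2.9717 E

Final: 2.9717 Erlangs


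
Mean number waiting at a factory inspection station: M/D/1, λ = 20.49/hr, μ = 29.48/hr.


ρ = 20.49/29.48 = 0.6950
M/D/1: Lq = ρ²/(2(1−ρ)) = 0.4831/(2·0.3050) = 0.79208

Final: 0.79208


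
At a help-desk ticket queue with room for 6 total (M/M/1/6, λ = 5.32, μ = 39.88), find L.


ρ = 5.32/39.88 = 0.1334
L = ρ[1 − (K+1)ρ^K + Kρ^(K+1)] / [(1−ρ)(1−ρ^(K+1))]
Numerator: 0.1334·(1 − 7·0.000005636 + 6·0.0000007518) = 0.133396
Denominator: (0.8666)·(0.999999) = 0.866599
L = 0.133396/0.866599 = 0.1539

Final: 0.1539


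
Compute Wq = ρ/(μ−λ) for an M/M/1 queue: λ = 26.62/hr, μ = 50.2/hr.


ρ = 26.62/50.2 = 0.5303
Wq = ρ/(μ−λ) = 0.5303/(50.2 − 26.62) = 0.5303/23.58 = 0.02249 hr

Final: 0.02249 hr


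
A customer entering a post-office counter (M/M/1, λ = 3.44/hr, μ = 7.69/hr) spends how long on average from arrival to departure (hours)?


W = 1/(μ−λ) = 1/(7.69 − 3.44) = 1/4.25 = 0.2353 hr

Final: 0.2353 hr


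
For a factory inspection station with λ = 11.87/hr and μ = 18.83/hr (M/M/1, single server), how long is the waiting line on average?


ρ = 11.87/18.83 = 0.6304
Lq = ρ²/(1−ρ) = 0.3974/0.3696 = 1.0751

Final: 1.0751


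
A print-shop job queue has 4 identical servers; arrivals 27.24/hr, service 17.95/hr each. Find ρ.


ρ = λ/(cμ) = 27.24/(4·17.95) = 27.24/71.80 = 0.3794

Final: 0.3794


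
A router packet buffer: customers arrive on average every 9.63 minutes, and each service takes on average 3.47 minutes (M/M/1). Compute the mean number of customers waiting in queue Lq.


λ = 60/9.63 = 6.2305 /hr
μ = 60/3.47 = 17.2911 /hr
ρ = λ/μ = 6.2305/17.2911 = 0.3603
Lq = ρ²/(1−ρ) = 0.1298/0.6397 = 0.2030

Final: 0.2030


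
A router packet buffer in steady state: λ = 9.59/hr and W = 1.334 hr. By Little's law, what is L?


L = λW = 9.59·1.334 = 12.7931

Final: 12.7931


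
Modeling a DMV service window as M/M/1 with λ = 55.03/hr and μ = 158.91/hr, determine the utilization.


ρ = λ/μ = 55.03/158.91 = 0.3463

Final: 0.3463


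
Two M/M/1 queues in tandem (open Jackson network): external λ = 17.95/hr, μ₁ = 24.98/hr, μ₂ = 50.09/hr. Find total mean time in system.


Each node sees arrival rate λ = 17.95/hr (tandem ⇒ throughput preserved).
W₁ = 1/(μ₁−λ) = 1/(24.98−17.95) = 0.14225 hr
W₂ = 1/(μ₂−λ) = 1/(50.09−17.95) = 0.03111 hr
W_total = W₁ + W₂ = 0.14225 + 0.03111 = 0.17336 hr

Final: 0.17336 hr


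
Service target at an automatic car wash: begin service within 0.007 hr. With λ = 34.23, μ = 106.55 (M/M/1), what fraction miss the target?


ρ = 34.23/106.55 = 0.3213
P(Wq > t) = ρ·e^{−(μ−λ)t} = 0.3213·e^{−0.5062}
= 0.3213·0.602758 = 0.193641

Final: 0.193641


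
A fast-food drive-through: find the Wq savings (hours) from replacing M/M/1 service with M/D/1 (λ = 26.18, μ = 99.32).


ρ = 26.18/99.32 = 0.2636
Wq(M/M/1) = ρ/(μ−λ) = 0.2636/73.14 = 0.003604 hr
Wq(M/D/1) = ρ/(2(μ−λ)) = 0.001802 hr
Savings = 0.003604 − 0.001802 = 0.001802 hr

Final: 0.001802 hr


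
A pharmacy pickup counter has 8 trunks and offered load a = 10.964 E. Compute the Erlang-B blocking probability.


B(c,a) = (a^c/c!) / Σ_{k=0}^{c} a^k/k!
a^8/8! = 5178.830434
Σ terms (k=0..8): 1.00000 + 10.96400 + 60.10465 + 219.66245 + 602.09479 + 1320.27344 + 2412.57968 + 3778.78908 + 5178.83043 = 13584.298520
B = 5178.830434/13584.298520 = 0.381237

Final: 0.381237


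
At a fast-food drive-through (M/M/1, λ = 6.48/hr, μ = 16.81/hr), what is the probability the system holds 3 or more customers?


ρ = 6.48/16.81 = 0.3855
P(N ≥ n) = ρ^n = 0.3855^3 = 0.057282

Final: 0.057282


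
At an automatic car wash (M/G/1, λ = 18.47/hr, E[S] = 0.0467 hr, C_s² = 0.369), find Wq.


ρ = λ·E[S] = 18.47·0.0467 = 0.8625
E[S²] = E[S]²(1+C_s²) = 0.0467²·(1+0.369) = 0.002986
Wq = λ·E[S²]/(2(1−ρ)) = 18.47·0.002986/(2·0.1375) = 0.20060 hr

Final: 0.20060 hr


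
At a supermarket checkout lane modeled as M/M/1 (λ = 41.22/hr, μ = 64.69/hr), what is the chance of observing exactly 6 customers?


ρ = 41.22/64.69 = 0.6372
P_n = (1−ρ)·ρ^n = (1 − 0.6372)·0.6372^6 = 0.3628·0.066931 = 0.024283

Final: 0.024283


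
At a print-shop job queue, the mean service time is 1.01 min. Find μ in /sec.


μ = 1/(service time) in consistent units.
1 second = 0.0166667 min, so μ = 0.0166667/1.01 = 0.01650 per second

Final: 0.01650 /sec


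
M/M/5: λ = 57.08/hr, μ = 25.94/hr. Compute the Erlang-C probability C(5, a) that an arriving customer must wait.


a = λ/μ = 2.2005; ρ = a/5 = 0.4401
P₀ = 0.109385 (from M/M/c formula)
C(c,a) = [a^c/(c!(1−ρ))]·P₀ = [51.59053/(120·0.5599)]·0.109385
= 0.76784·0.109385 = 0.083991

Final: 0.083991


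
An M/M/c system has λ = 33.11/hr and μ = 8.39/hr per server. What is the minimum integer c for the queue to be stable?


Stability requires cμ > λ ⇔ c > λ/μ.
λ/μ = 33.11/8.39 = 3.9464
Minimum integer c = ⌊3.9464⌋ + 1 = 4
Check: 4·8.39 = 33.56 > 33.11, while 3·8.39 = 25.17 ≤ 33.11

Final: 4 servers


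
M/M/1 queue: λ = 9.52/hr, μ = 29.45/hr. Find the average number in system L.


ρ = λ/μ = 9.52/29.45 = 0.3233
L = ρ/(1−ρ) = 0.3233/(1 − 0.3233) = 0.3233/0.6767 = 0.4777

Final: 0.4777


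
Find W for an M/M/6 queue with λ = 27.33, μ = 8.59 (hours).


a = 3.1816; ρ = 0.5303; P₀ = 0.040545
Lq = P₀·a^c·ρ/(c!(1−ρ)²) = 0.14037
Wq = Lq/λ = 0.14037/27.33 = 0.005136 hr
W = Wq + 1/μ = 0.005136 + 0.11641 = 0.12155 hr

Final: 0.12155 hr


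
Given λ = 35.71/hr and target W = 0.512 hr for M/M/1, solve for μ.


W = 1/(μ−λ) ⇒ μ − λ = 1/W = 1/0.512 = 1.9531
μ = λ + 1/W = 35.71 + 1.9531 = 37.6631 per hr

Final: 37.6631 /hr


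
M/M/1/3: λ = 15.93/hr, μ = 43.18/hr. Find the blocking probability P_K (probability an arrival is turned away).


ρ = λ/μ = 15.93/43.18 = 0.3689
P_K = (1−ρ)ρ^K/(1−ρ^(K+1)) = (0.6311·0.050211)/(1 − 0.018524)
= 0.031687/0.981476 = 0.032285

Final: 0.032285


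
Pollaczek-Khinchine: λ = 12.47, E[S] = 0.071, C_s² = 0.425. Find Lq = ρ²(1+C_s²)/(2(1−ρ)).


ρ = λ·E[S] = 12.47·0.071 = 0.8854
Lq = ρ²(1+C_s²)/(2(1−ρ)) = 0.7839·(1+0.425)/(2·0.1146)
= 0.7839·1.4250/0.2293 = 4.87232

Final: 4.87232


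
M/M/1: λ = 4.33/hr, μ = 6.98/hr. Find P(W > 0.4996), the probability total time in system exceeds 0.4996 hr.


W ~ Exponential(μ−λ) for M/M/1.
μ − λ = 6.98 − 4.33 = 2.6500
P(W > t) = e^{−(μ−λ)t} = e^{−1.3239} = 0.266085

Final: 0.266085


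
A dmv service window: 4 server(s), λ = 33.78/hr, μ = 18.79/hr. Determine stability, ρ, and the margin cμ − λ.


Total capacity cμ = 4·18.79 = 75.16/hr
ρ = λ/(cμ) = 33.78/75.16 = 0.4494
Stable ⇔ ρ < 1: YES
Spare capacity = cμ − λ = 75.16 − 33.78 = 41.38/hr

Final: ρ = 0.4494; stable; margin = 41.38/hr


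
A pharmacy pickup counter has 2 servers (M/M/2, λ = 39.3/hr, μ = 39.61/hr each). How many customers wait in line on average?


a = λ/μ = 0.9922; ρ = a/2 = 0.4961
P₀ = 0.336821
Lq = P₀·a^c·ρ / (c!·(1−ρ)²) = 0.336821·0.98441·0.4961/(2·0.25393)
= 0.32388

Final: 0.32388


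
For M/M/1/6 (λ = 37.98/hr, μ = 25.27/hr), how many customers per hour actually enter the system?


ρ = 1.5030; P_K = (1−ρ)ρ^6/(1−ρ^7) = 0.355150
λ_eff = λ(1 − P_K) = 37.98·(1 − 0.355150) = 37.98·0.644850 = 24.4914 /hr

Final: 24.4914 /hr


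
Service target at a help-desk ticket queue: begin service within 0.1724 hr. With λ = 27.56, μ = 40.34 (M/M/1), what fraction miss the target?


ρ = 27.56/40.34 = 0.6832
P(Wq > t) = ρ·e^{−(μ−λ)t} = 0.6832·e^{−2.2033}
= 0.6832·0.110441 = 0.075453

Final: 0.075453


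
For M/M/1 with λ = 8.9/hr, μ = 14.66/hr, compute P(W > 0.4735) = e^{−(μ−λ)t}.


W ~ Exponential(μ−λ) for M/M/1.
μ − λ = 14.66 − 8.9 = 5.7600
P(W > t) = e^{−(μ−λ)t} = e^{−2.7274} = 0.065392

Final: 0.065392


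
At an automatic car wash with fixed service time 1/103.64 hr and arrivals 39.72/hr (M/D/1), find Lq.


ρ = 39.72/103.64 = 0.3832
M/D/1: Lq = ρ²/(2(1−ρ)) = 0.1469/(2·0.6168) = 0.11908

Final: 0.11908


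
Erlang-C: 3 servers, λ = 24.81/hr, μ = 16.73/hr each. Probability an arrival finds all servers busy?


a = λ/μ = 1.4830; ρ = a/3 = 0.4943
P₀ = 0.214710 (from M/M/c formula)
C(c,a) = [a^c/(c!(1−ρ))]·P₀ = [3.26131/(6·0.5057)]·0.214710
= 1.07490·0.214710 = 0.230791

Final: 0.230791


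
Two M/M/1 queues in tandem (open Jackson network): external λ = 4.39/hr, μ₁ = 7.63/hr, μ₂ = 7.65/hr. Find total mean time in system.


Each node sees arrival rate λ = 4.39/hr (tandem ⇒ throughput preserved).
W₁ = 1/(μ₁−λ) = 1/(7.63−4.39) = 0.30864 hr
W₂ = 1/(μ₂−λ) = 1/(7.65−4.39) = 0.30675 hr
W_total = W₁ + W₂ = 0.30864 + 0.30675 = 0.61539 hr

Final: 0.61539 hr


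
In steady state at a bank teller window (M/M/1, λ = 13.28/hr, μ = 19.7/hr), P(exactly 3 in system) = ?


ρ = 13.28/19.7 = 0.6741
P_n = (1−ρ)·ρ^n = (1 − 0.6741)·0.6741^3 = 0.3259·0.306334 = 0.099831

Final: 0.099831


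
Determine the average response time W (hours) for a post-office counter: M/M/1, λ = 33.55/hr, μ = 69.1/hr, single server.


W = 1/(μ−λ) = 1/(69.1 − 33.55) = 1/35.55 = 0.02813 hr

Final: 0.02813 hr


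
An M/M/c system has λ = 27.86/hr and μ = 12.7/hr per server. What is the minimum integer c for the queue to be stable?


Stability requires cμ > λ ⇔ c > λ/μ.
λ/μ = 27.86/12.7 = 2.1937
Minimum integer c = ⌊2.1937⌋ + 1 = 3
Check: 3·12.7 = 38.10 > 27.86, while 2·12.7 = 25.40 ≤ 27.86

Final: 3 servers


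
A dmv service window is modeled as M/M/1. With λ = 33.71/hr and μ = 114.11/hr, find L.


ρ = λ/μ = 33.71/114.11 = 0.2954
L = ρ/(1−ρ) = 0.2954/(1 − 0.2954) = 0.2954/0.7046 = 0.4193

Final: 0.4193


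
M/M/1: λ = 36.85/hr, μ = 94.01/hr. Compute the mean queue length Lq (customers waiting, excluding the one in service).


ρ = 36.85/94.01 = 0.3920
Lq = ρ²/(1−ρ) = 0.1536/0.6080 = 0.2527

Final: 0.2527


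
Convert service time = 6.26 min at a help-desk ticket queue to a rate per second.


μ = 1/(service time) in consistent units.
1 second = 0.0166667 min, so μ = 0.0166667/6.26 = 0.002662 per second

Final: 0.002662 /sec


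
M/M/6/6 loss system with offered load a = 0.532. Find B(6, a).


B(c,a) = (a^c/c!) / Σ_{k=0}^{c} a^k/k!
a^6/6! = 0.00003149
Σ terms (k=0..6): 1.00000 + 0.53200 + 0.14151 + 0.02509 + 0.003338 + 0.0003551 + 0.00003149 = 1.702331
B = 0.00003149/1.702331 = 0.00001850

Final: 0.00001850


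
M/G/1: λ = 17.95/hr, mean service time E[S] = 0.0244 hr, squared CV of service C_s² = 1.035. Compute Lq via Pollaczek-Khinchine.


ρ = λ·E[S] = 17.95·0.0244 = 0.4380
Lq = ρ²(1+C_s²)/(2(1−ρ)) = 0.1918·(1+1.035)/(2·0.5620)
= 0.1918·2.0350/1.1240 = 0.34729

Final: 0.34729


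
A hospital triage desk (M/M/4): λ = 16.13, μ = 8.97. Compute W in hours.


a = 1.7982; ρ = 0.4496; P₀ = 0.161927
Lq = P₀·a^c·ρ/(c!(1−ρ)²) = 0.10467
Wq = Lq/λ = 0.10467/16.13 = 0.006489 hr
W = Wq + 1/μ = 0.006489 + 0.11148 = 0.11797 hr

Final: 0.11797 hr


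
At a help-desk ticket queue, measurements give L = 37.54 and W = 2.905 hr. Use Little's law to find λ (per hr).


λ = L/W = 37.54/2.905 = 12.9225 /hr

Final: 12.9225 /hr


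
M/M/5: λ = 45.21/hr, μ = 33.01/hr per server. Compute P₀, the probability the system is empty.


a = λ/μ = 45.21/33.01 = 1.3696; ρ = a/c = 0.2739
Σ_{k=0}^{4} a^k/k! (terms k=0..4) = 1.00000 + 1.36958 + 0.93788 + 0.42817 + 0.14660 = 3.88224
Tail: a^5/(5!(1−ρ)) = 4.81887/(120·0.7261) = 0.05531
P₀ = 1/(3.88224 + 0.05531) = 1/3.93755 = 0.253965

Final: 0.253965


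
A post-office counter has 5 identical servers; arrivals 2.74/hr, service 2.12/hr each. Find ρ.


ρ = λ/(cμ) = 2.74/(5·2.12) = 2.74/10.60 = 0.2585

Final: 0.2585


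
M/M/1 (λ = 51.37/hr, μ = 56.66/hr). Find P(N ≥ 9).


ρ = 51.37/56.66 = 0.9066
P(N ≥ n) = ρ^n = 0.9066^9 = 0.413901

Final: 0.413901


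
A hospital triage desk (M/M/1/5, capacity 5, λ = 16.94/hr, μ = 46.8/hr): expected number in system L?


ρ = 16.94/46.8 = 0.3620
L = ρ[1 − (K+1)ρ^K + Kρ^(K+1)] / [(1−ρ)(1−ρ^(K+1))]
Numerator: 0.3620·(1 − 6·0.006214 + 5·0.002249) = 0.352542
Denominator: (0.6380)·(0.997751) = 0.636599
L = 0.352542/0.636599 = 0.5538

Final: 0.5538


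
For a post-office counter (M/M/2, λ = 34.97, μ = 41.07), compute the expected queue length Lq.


a = λ/μ = 0.8515; ρ = a/2 = 0.4257
P₀ = 0.402784
Lq = P₀·a^c·ρ / (c!·(1−ρ)²) = 0.402784·0.72501·0.4257/(2·0.32978)
= 0.18850

Final: 0.18850


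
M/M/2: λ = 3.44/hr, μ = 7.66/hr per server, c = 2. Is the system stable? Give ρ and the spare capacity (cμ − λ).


Total capacity cμ = 2·7.66 = 15.32/hr
ρ = λ/(cμ) = 3.44/15.32 = 0.2245
Stable ⇔ ρ < 1: YES
Spare capacity = cμ − λ = 15.32 − 3.44 = 11.88/hr

Final: ρ = 0.2245; stable; margin = 11.88/hr


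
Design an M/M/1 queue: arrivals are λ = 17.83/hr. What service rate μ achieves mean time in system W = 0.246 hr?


W = 1/(μ−λ) ⇒ μ − λ = 1/W = 1/0.246 = 4.0650
μ = λ + 1/W = 17.83 + 4.0650 = 21.8950 per hr

Final: 21.8950 /hr


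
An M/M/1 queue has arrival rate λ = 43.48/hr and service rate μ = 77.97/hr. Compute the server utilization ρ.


ρ = λ/μ = 43.48/77.97 = 0.5577

Final: 0.5577


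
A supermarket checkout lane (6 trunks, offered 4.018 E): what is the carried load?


B(6,4.018) = 0.118465 (Erlang-B)
Carried load = a(1 − B) = 4.018·(1 − 0.118465) = 4.018·0.881535 = 3.5420 E

Final: 3.5420 Erlangs


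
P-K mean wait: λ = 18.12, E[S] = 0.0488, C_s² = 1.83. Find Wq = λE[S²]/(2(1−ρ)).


ρ = λ·E[S] = 18.12·0.0488 = 0.8843
E[S²] = E[S]²(1+C_s²) = 0.0488²·(1+1.83) = 0.006739
Wq = λ·E[S²]/(2(1−ρ)) = 18.12·0.006739/(2·0.1157) = 0.52754 hr

Final: 0.52754 hr


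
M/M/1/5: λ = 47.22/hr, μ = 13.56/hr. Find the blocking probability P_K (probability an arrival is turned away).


ρ = λ/μ = 47.22/13.56 = 3.4823
P_K = (1−ρ)ρ^K/(1−ρ^(K+1)) = (-2.4823·512.072515)/(1 − 1783.190572)
= -1271.118057/-1782.190572 = 0.713234

Final: 0.713234


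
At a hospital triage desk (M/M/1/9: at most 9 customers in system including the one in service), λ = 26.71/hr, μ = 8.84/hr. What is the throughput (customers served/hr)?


ρ = 3.0215; P_K = (1−ρ)ρ^9/(1−ρ^10) = 0.669048
λ_eff = λ(1 − P_K) = 26.71·(1 − 0.669048) = 26.71·0.330952 = 8.8397 /hr

Final: 8.8397 /hr


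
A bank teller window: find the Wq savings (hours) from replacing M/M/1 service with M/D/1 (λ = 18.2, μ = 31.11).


ρ = 18.2/31.11 = 0.5850
Wq(M/M/1) = ρ/(μ−λ) = 0.5850/12.91 = 0.04532 hr
Wq(M/D/1) = ρ/(2(μ−λ)) = 0.02266 hr
Savings = 0.04532 − 0.02266 = 0.02266 hr

Final: 0.02266 hr


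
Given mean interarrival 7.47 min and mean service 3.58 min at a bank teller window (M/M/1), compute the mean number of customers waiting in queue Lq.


λ = 60/7.47 = 8.0321 /hr
μ = 60/3.58 = 16.7598 /hr
ρ = λ/μ = 8.0321/16.7598 = 0.4793
Lq = ρ²/(1−ρ) = 0.2297/0.5207 = 0.4411

Final: 0.4411


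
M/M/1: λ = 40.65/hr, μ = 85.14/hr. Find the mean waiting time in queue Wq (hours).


ρ = 40.65/85.14 = 0.4774
Wq = ρ/(μ−λ) = 0.4774/(85.14 − 40.65) = 0.4774/44.49 = 0.01073 hr

Final: 0.01073 hr


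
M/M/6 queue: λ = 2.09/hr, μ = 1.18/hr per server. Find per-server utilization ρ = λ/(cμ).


ρ = λ/(cμ) = 2.09/(6·1.18) = 2.09/7.08 = 0.2952

Final: 0.2952


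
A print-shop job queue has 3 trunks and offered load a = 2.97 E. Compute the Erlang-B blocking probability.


B(c,a) = (a^c/c!) / Σ_{k=0}^{c} a^k/k!
a^3/3! = 4.366346
Σ terms (k=0..3): 1.00000 + 2.97000 + 4.41045 + 4.36635 = 12.746796
B = 4.366346/12.746796 = 0.342545

Final: 0.342545


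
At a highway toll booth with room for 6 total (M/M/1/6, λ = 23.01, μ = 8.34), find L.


ρ = 23.01/8.34 = 2.7590
L = ρ[1 − (K+1)ρ^K + Kρ^(K+1)] / [(1−ρ)(1−ρ^(K+1))]
Numerator: 2.7590·(1 − 7·441.065824 + 6·1216.897436) = 11628.944573
Denominator: (-1.7590)·(-1215.897436) = 2138.754843
L = 11628.944573/2138.754843 = 5.4372

Final: 5.4372


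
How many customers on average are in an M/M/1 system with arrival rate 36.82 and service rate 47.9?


ρ = λ/μ = 36.82/47.9 = 0.7687
L = ρ/(1−ρ) = 0.7687/(1 − 0.7687) = 0.7687/0.2313 = 3.3231

Final: 3.3231


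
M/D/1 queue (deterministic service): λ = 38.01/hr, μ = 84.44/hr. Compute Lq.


ρ = 38.01/84.44 = 0.4501
M/D/1: Lq = ρ²/(2(1−ρ)) = 0.2026/(2·0.5499) = 0.18425

Final: 0.18425


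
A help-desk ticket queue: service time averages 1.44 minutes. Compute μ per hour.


μ = 1/(service time) in consistent units.
1 hour = 60 min, so μ = 60/1.44 = 41.6667 per hour

Final: 41.6667 /hr


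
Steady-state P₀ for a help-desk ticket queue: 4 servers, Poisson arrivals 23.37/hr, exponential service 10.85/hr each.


a = λ/μ = 23.37/10.85 = 2.1539; ρ = a/c = 0.5385
Σ_{k=0}^{3} a^k/k! (terms k=0..3) = 1.00000 + 2.15392 + 2.31968 + 1.66547 = 7.13906
Tail: a^4/(4!(1−ρ)) = 21.52365/(24·0.4615) = 1.94318
P₀ = 1/(7.13906 + 1.94318) = 1/9.08224 = 0.110105

Final: 0.110105


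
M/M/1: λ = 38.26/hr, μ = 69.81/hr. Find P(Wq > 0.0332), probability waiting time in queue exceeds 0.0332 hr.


ρ = 38.26/69.81 = 0.5481
P(Wq > t) = ρ·e^{−(μ−λ)t} = 0.5481·e^{−1.0475}
= 0.5481·0.350828 = 0.192274

Final: 0.192274


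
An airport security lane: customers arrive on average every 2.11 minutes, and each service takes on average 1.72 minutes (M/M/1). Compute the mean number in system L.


λ = 60/2.11 = 28.4360 /hr
μ = 60/1.72 = 34.8837 /hr
ρ = λ/μ = 28.4360/34.8837 = 0.8152
L = ρ/(1−ρ) = 0.8152/0.1848 = 4.4103

Final: 4.4103


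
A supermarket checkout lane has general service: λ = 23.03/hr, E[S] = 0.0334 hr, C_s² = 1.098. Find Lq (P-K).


ρ = λ·E[S] = 23.03·0.0334 = 0.7692
Lq = ρ²(1+C_s²)/(2(1−ρ)) = 0.5917·(1+1.098)/(2·0.2308)
= 0.5917·2.0980/0.4616 = 2.68921

Final: 2.68921


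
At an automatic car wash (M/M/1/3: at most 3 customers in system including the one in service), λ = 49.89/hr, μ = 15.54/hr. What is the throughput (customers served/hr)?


ρ = 3.2104; P_K = (1−ρ)ρ^3/(1−ρ^4) = 0.695058
λ_eff = λ(1 − P_K) = 49.89·(1 − 0.695058) = 49.89·0.304942 = 15.2136 /hr

Final: 15.2136 /hr


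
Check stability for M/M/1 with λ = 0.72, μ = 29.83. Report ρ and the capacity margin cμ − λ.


Total capacity cμ = 1·29.83 = 29.83/hr
ρ = λ/(cμ) = 0.72/29.83 = 0.02414
Stable ⇔ ρ < 1: YES
Spare capacity = cμ − λ = 29.83 − 0.72 = 29.11/hr

Final: ρ = 0.02414; stable; margin = 29.11/hr


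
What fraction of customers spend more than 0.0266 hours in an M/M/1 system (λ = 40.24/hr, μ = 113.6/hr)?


W ~ Exponential(μ−λ) for M/M/1.
μ − λ = 113.6 − 40.24 = 73.3600
P(W > t) = e^{−(μ−λ)t} = e^{−1.9514} = 0.142078

Final: 0.142078


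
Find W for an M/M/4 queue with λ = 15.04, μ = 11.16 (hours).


a = 1.3477; ρ = 0.3369; P₀ = 0.258331
Lq = P₀·a^c·ρ/(c!(1−ρ)²) = 0.02721
Wq = Lq/λ = 0.02721/15.04 = 0.001809 hr
W = Wq + 1/μ = 0.001809 + 0.08961 = 0.09141 hr

Final: 0.09141 hr


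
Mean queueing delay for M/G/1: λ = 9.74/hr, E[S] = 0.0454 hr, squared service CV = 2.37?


ρ = λ·E[S] = 9.74·0.0454 = 0.4422
E[S²] = E[S]²(1+C_s²) = 0.0454²·(1+2.37) = 0.006946
Wq = λ·E[S²]/(2(1−ρ)) = 9.74·0.006946/(2·0.5578) = 0.06064 hr

Final: 0.06064 hr


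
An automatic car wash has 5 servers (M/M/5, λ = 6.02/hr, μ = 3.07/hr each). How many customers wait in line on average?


a = λ/μ = 1.9609; ρ = a/5 = 0.3922
P₀ = 0.139787
Lq = P₀·a^c·ρ / (c!·(1−ρ)²) = 0.139787·28.99283·0.3922/(120·0.36944)
= 0.03585

Final: 0.03585


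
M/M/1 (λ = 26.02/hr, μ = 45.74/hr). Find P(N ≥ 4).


ρ = 26.02/45.74 = 0.5689
P(N ≥ n) = ρ^n = 0.5689^4 = 0.104724

Final: 0.104724


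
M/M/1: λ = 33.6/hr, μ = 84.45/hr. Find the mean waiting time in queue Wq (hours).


ρ = 33.6/84.45 = 0.3979
Wq = ρ/(μ−λ) = 0.3979/(84.45 − 33.6) = 0.3979/50.85 = 0.007824 hr

Final: 0.007824 hr


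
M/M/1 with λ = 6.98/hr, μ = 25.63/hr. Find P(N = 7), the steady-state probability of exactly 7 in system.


ρ = 6.98/25.63 = 0.2723
P_n = (1−ρ)·ρ^n = (1 − 0.2723)·0.2723^7 = 0.7277·0.0001111 = 0.00008085

Final: 0.00008085


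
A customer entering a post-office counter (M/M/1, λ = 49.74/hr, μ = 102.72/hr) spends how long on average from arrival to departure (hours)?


W = 1/(μ−λ) = 1/(102.72 − 49.74) = 1/52.98 = 0.01888 hr

Final: 0.01888 hr


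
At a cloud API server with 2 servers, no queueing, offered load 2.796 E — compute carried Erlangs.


B(2,2.796) = 0.507321 (Erlang-B)
Carried load = a(1 − B) = 2.796·(1 − 0.507321) = 2.796·0.492679 = 1.3775 E

Final: 1.3775 Erlangs


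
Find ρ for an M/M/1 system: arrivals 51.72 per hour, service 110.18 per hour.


ρ = λ/μ = 51.72/110.18 = 0.4694

Final: 0.4694


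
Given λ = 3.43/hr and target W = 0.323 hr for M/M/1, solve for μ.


W = 1/(μ−λ) ⇒ μ − λ = 1/W = 1/0.323 = 3.0960
μ = λ + 1/W = 3.43 + 3.0960 = 6.5260 per hr

Final: 6.5260 /hr


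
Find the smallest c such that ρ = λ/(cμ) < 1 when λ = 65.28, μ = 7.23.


Stability requires cμ > λ ⇔ c > λ/μ.
λ/μ = 65.28/7.23 = 9.0290
Minimum integer c = ⌊9.0290⌋ + 1 = 10
Check: 10·7.23 = 72.30 > 65.28, while 9·7.23 = 65.07 ≤ 65.28

Final: 10 servers


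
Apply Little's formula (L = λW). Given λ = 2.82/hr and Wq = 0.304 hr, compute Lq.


Lq = λWq = 2.82·0.304 = 0.8573

Final: 0.8573


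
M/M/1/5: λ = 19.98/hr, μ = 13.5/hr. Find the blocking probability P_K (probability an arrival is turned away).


ρ = λ/μ = 19.98/13.5 = 1.4800
P_K = (1−ρ)ρ^K/(1−ρ^(K+1)) = (-0.4800·7.100821)/(1 − 10.509215)
= -3.408394/-9.509215 = 0.358431

Final: 0.358431


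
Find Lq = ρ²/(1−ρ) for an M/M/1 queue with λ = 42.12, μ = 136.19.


ρ = 42.12/136.19 = 0.3093
Lq = ρ²/(1−ρ) = 0.09565/0.6907 = 0.1385

Final: 0.1385


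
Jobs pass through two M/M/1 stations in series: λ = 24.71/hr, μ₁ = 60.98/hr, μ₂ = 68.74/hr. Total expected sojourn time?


Each node sees arrival rate λ = 24.71/hr (tandem ⇒ throughput preserved).
W₁ = 1/(μ₁−λ) = 1/(60.98−24.71) = 0.02757 hr
W₂ = 1/(μ₂−λ) = 1/(68.74−24.71) = 0.02271 hr
W_total = W₁ + W₂ = 0.02757 + 0.02271 = 0.05028 hr

Final: 0.05028 hr


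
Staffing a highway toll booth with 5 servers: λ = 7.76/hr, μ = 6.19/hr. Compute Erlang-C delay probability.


a = λ/μ = 1.2536; ρ = a/5 = 0.2507
P₀ = 0.285294 (from M/M/c formula)
C(c,a) = [a^c/(c!(1−ρ))]·P₀ = [3.09639/(120·0.7493)]·0.285294
= 0.03444·0.285294 = 0.009825

Final: 0.009825


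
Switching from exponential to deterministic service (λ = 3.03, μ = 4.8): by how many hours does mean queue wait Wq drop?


ρ = 3.03/4.8 = 0.6312
Wq(M/M/1) = ρ/(μ−λ) = 0.6312/1.77 = 0.35664 hr
Wq(M/D/1) = ρ/(2(μ−λ)) = 0.17832 hr
Savings = 0.35664 − 0.17832 = 0.17832 hr

Final: 0.17832 hr


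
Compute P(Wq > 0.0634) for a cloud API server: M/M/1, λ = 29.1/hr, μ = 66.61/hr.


ρ = 29.1/66.61 = 0.4369
P(Wq > t) = ρ·e^{−(μ−λ)t} = 0.4369·e^{−2.3781}
= 0.4369·0.092723 = 0.040508

Final: 0.040508


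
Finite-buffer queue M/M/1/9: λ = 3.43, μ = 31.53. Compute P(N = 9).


ρ = λ/μ = 3.43/31.53 = 0.1088
P_K = (1−ρ)ρ^K/(1−ρ^(K+1)) = (0.8912·0.000000002134)/(1 − 2.321e-10)
= 0.000000001902/1.000000 = 0.000000001902

Final: 0.000000001902


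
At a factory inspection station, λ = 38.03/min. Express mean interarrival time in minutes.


Mean interarrival time = 1/λ = 1/38.03 minute = 0.02630 minute
In minutes: 0.02630 × 1 = 0.02630 min

Final: 0.02630 min


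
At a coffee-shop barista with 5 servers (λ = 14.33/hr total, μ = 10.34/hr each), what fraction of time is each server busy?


ρ = λ/(cμ) = 14.33/(5·10.34) = 14.33/51.70 = 0.2772

Final: 0.2772


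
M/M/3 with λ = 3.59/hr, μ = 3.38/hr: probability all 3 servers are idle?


a = λ/μ = 3.59/3.38 = 1.0621; ρ = a/c = 0.3540
Σ_{k=0}^{2} a^k/k! (terms k=0..2) = 1.00000 + 1.06213 + 0.56406 = 2.62619
Tail: a^3/(3!(1−ρ)) = 1.19821/(6·0.6460) = 0.30916
P₀ = 1/(2.62619 + 0.30916) = 1/2.93535 = 0.340675

Final: 0.340675


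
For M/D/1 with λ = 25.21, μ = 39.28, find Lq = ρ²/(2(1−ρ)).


ρ = 25.21/39.28 = 0.6418
M/D/1: Lq = ρ²/(2(1−ρ)) = 0.4119/(2·0.3582) = 0.57498

Final: 0.57498


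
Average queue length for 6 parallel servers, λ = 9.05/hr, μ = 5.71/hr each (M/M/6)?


a = λ/μ = 1.5849; ρ = a/6 = 0.2642
P₀ = 0.204888
Lq = P₀·a^c·ρ / (c!·(1−ρ)²) = 0.204888·15.85166·0.2642/(720·0.54147)
= 0.002201

Final: 0.002201


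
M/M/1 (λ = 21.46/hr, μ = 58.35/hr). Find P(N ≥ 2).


ρ = 21.46/58.35 = 0.3678
P(N ≥ n) = ρ^n = 0.3678^2 = 0.135263

Final: 0.135263


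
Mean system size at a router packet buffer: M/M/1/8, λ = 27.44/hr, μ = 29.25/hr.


ρ = 27.44/29.25 = 0.9381
L = ρ[1 − (K+1)ρ^K + Kρ^(K+1)] / [(1−ρ)(1−ρ^(K+1))]
Numerator: 0.9381·(1 − 9·0.599882 + 8·0.562761) = 0.096768
Denominator: (0.06188)·(0.437239) = 0.027056
L = 0.096768/0.027056 = 3.5765

Final: 3.5765


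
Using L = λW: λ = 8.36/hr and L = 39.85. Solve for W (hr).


W = L/λ = 39.85/8.36 = 4.7667 hr

Final: 4.7667 hr


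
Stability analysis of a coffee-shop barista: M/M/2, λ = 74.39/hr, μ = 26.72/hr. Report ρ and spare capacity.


Total capacity cμ = 2·26.72 = 53.44/hr
ρ = λ/(cμ) = 74.39/53.44 = 1.3920
Stable ⇔ ρ < 1: NO
Spare capacity = cμ − λ = 53.44 − 74.39 = -20.95/hr

Final: ρ = 1.3920; unstable; margin = -20.95/hr


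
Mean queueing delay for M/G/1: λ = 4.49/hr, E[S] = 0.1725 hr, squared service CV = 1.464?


ρ = λ·E[S] = 4.49·0.1725 = 0.7745
E[S²] = E[S]²(1+C_s²) = 0.1725²·(1+1.464) = 0.073319
Wq = λ·E[S²]/(2(1−ρ)) = 4.49·0.073319/(2·0.2255) = 0.73002 hr

Final: 0.73002 hr


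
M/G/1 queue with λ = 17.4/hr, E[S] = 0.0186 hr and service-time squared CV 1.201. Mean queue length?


ρ = λ·E[S] = 17.4·0.0186 = 0.3236
Lq = ρ²(1+C_s²)/(2(1−ρ)) = 0.1047·(1+1.201)/(2·0.6764)
= 0.1047·2.2010/1.3527 = 0.17043

Final: 0.17043


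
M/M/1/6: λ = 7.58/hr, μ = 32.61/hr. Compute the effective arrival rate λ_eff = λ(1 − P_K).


ρ = 0.2324; P_K = (1−ρ)ρ^6/(1−ρ^7) = 0.0001211
λ_eff = λ(1 − P_K) = 7.58·(1 − 0.0001211) = 7.58·0.999879 = 7.5791 /hr

Final: 7.5791 /hr


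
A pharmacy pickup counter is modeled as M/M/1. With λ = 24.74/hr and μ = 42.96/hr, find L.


ρ = λ/μ = 24.74/42.96 = 0.5759
L = ρ/(1−ρ) = 0.5759/(1 − 0.5759) = 0.5759/0.4241 = 1.3578

Final: 1.3578


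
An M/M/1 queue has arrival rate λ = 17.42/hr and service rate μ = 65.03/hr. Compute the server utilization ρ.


ρ = λ/μ = 17.42/65.03 = 0.2679

Final: 0.2679


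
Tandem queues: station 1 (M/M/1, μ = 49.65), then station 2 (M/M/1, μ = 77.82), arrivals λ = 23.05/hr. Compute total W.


Each node sees arrival rate λ = 23.05/hr (tandem ⇒ throughput preserved).
W₁ = 1/(μ₁−λ) = 1/(49.65−23.05) = 0.03759 hr
W₂ = 1/(μ₂−λ) = 1/(77.82−23.05) = 0.01826 hr
W_total = W₁ + W₂ = 0.03759 + 0.01826 = 0.05585 hr

Final: 0.05585 hr


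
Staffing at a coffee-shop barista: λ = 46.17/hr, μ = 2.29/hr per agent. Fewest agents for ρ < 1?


Stability requires cμ > λ ⇔ c > λ/μ.
λ/μ = 46.17/2.29 = 20.1616
Minimum integer c = ⌊20.1616⌋ + 1 = 21
Check: 21·2.29 = 48.09 > 46.17, while 20·2.29 = 45.80 ≤ 46.17

Final: 21 servers


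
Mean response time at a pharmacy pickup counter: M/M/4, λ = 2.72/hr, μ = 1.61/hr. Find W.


a = 1.6894; ρ = 0.4224; P₀ = 0.181559
Lq = P₀·a^c·ρ/(c!(1−ρ)²) = 0.07801
Wq = Lq/λ = 0.07801/2.72 = 0.02868 hr
W = Wq + 1/μ = 0.02868 + 0.62112 = 0.64980 hr

Final: 0.64980 hr


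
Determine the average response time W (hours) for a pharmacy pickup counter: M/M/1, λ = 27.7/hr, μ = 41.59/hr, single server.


W = 1/(μ−λ) = 1/(41.59 − 27.7) = 1/13.89 = 0.07199 hr

Final: 0.07199 hr


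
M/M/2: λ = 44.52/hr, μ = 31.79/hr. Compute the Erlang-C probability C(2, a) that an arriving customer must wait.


a = λ/μ = 1.4004; ρ = a/2 = 0.7002
P₀ = 0.176318 (from M/M/c formula)
C(c,a) = [a^c/(c!(1−ρ))]·P₀ = [1.96123/(2·0.2998)]·0.176318
= 3.27112·0.176318 = 0.576759

Final: 0.576759


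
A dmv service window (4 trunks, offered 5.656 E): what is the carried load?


B(4,5.656) = 0.446743 (Erlang-B)
Carried load = a(1 − B) = 5.656·(1 − 0.446743) = 5.656·0.553257 = 3.1292 E

Final: 3.1292 Erlangs


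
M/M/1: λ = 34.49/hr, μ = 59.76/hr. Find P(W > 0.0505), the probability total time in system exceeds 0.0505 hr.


W ~ Exponential(μ−λ) for M/M/1.
μ − λ = 59.76 − 34.49 = 25.2700
P(W > t) = e^{−(μ−λ)t} = e^{−1.2761} = 0.279114

Final: 0.279114


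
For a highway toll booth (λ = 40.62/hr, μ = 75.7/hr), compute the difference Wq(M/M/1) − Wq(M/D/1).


ρ = 40.62/75.7 = 0.5366
Wq(M/M/1) = ρ/(μ−λ) = 0.5366/35.08 = 0.01530 hr
Wq(M/D/1) = ρ/(2(μ−λ)) = 0.007648 hr
Savings = 0.01530 − 0.007648 = 0.007648 hr

Final: 0.007648 hr


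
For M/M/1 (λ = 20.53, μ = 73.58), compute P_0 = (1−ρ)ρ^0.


ρ = 20.53/73.58 = 0.2790
P_n = (1−ρ)·ρ^n = (1 − 0.2790)·0.2790^0 = 0.7210·1.000000 = 0.720984

Final: 0.720984


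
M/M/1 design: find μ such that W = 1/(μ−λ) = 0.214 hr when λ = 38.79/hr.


W = 1/(μ−λ) ⇒ μ − λ = 1/W = 1/0.214 = 4.6729
μ = λ + 1/W = 38.79 + 4.6729 = 43.4629 per hr

Final: 43.4629 /hr


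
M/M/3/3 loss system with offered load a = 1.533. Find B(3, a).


B(c,a) = (a^c/c!) / Σ_{k=0}^{c} a^k/k!
a^3/3! = 0.600448
Σ terms (k=0..3): 1.00000 + 1.53300 + 1.17504 + 0.60045 = 4.308492
B = 0.600448/4.308492 = 0.139364

Final: 0.139364


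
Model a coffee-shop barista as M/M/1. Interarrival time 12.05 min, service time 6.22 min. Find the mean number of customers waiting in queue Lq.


λ = 60/12.05 = 4.9793 /hr
μ = 60/6.22 = 9.6463 /hr
ρ = λ/μ = 4.9793/9.6463 = 0.5162
Lq = ρ²/(1−ρ) = 0.2664/0.4838 = 0.5507

Final: 0.5507


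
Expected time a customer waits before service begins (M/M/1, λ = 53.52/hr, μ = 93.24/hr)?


ρ = 53.52/93.24 = 0.5740
Wq = ρ/(μ−λ) = 0.5740/(93.24 − 53.52) = 0.5740/39.72 = 0.01445 hr

Final: 0.01445 hr


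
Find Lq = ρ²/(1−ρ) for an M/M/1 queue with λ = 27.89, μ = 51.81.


ρ = 27.89/51.81 = 0.5383
Lq = ρ²/(1−ρ) = 0.2898/0.4617 = 0.6277

Final: 0.6277


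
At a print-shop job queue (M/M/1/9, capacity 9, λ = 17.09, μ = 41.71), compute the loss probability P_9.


ρ = λ/μ = 17.09/41.71 = 0.4097
P_K = (1−ρ)ρ^K/(1−ρ^(K+1)) = (0.5903·0.0003255)/(1 − 0.0001334)
= 0.0001921/0.999867 = 0.0001921

Final: 0.0001921


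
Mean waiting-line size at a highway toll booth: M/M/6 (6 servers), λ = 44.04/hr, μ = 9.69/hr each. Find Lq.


a = λ/μ = 4.5449; ρ = a/6 = 0.7575
P₀ = 0.008626
Lq = P₀·a^c·ρ / (c!·(1−ρ)²) = 0.008626·8813.35370·0.7575/(720·0.05882)
= 1.35986

Final: 1.35986


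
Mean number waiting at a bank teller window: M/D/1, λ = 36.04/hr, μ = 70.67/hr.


ρ = 36.04/70.67 = 0.5100
M/D/1: Lq = ρ²/(2(1−ρ)) = 0.2601/(2·0.4900) = 0.26537

Final: 0.26537


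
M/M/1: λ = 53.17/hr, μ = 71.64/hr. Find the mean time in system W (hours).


W = 1/(μ−λ) = 1/(71.64 − 53.17) = 1/18.47 = 0.05414 hr

Final: 0.05414 hr


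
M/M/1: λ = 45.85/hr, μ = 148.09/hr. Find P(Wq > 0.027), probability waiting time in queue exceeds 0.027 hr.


ρ = 45.85/148.09 = 0.3096
P(Wq > t) = ρ·e^{−(μ−λ)t} = 0.3096·e^{−2.7605}
= 0.3096·0.063261 = 0.019586

Final: 0.019586


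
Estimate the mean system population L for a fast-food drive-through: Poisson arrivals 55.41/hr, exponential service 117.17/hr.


ρ = λ/μ = 55.41/117.17 = 0.4729
L = ρ/(1−ρ) = 0.4729/(1 − 0.4729) = 0.4729/0.5271 = 0.8972

Final: 0.8972


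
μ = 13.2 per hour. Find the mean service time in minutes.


Mean service time = 1/μ = 1/13.2 hour = 0.07576 hour
In minutes: 0.07576 × 60 = 4.5455 min

Final: 4.5455 min


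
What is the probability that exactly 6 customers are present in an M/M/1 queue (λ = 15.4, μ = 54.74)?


ρ = 15.4/54.74 = 0.2813
P_n = (1−ρ)·ρ^n = (1 − 0.2813)·0.2813^6 = 0.7187·0.0004958 = 0.0003563

Final: 0.0003563


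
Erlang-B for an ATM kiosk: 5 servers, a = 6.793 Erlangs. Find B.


B(c,a) = (a^c/c!) / Σ_{k=0}^{c} a^k/k!
a^5/5! = 120.538790
Σ terms (k=0..5): 1.00000 + 6.79300 + 23.07242 + 52.24366 + 88.72280 + 120.53879 = 292.370670
B = 120.538790/292.370670 = 0.412281

Final: 0.412281


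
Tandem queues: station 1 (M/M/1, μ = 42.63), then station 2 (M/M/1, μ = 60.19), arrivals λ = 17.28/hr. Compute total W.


Each node sees arrival rate λ = 17.28/hr (tandem ⇒ throughput preserved).
W₁ = 1/(μ₁−λ) = 1/(42.63−17.28) = 0.03945 hr
W₂ = 1/(μ₂−λ) = 1/(60.19−17.28) = 0.02330 hr
W_total = W₁ + W₂ = 0.03945 + 0.02330 = 0.06275 hr

Final: 0.06275 hr


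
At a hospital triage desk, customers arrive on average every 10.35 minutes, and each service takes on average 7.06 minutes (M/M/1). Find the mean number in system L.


λ = 60/10.35 = 5.7971 /hr
μ = 60/7.06 = 8.4986 /hr
ρ = λ/μ = 5.7971/8.4986 = 0.6821
L = ρ/(1−ρ) = 0.6821/0.3179 = 2.1459

Final: 2.1459


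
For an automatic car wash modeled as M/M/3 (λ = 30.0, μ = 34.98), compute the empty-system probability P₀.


a = λ/μ = 30.0/34.98 = 0.8576; ρ = a/c = 0.2859
Σ_{k=0}^{2} a^k/k! (terms k=0..2) = 1.00000 + 0.85763 + 0.36777 = 2.22540
Tail: a^3/(3!(1−ρ)) = 0.63082/(6·0.7141) = 0.14722
P₀ = 1/(2.22540 + 0.14722) = 1/2.37262 = 0.421474

Final: 0.421474


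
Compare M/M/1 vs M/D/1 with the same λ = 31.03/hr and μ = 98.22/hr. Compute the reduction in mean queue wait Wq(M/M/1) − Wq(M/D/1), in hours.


ρ = 31.03/98.22 = 0.3159
Wq(M/M/1) = ρ/(μ−λ) = 0.3159/67.19 = 0.004702 hr
Wq(M/D/1) = ρ/(2(μ−λ)) = 0.002351 hr
Savings = 0.004702 − 0.002351 = 0.002351 hr

Final: 0.002351 hr


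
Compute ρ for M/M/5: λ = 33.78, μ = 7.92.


ρ = λ/(cμ) = 33.78/(5·7.92) = 33.78/39.60 = 0.8530

Final: 0.8530


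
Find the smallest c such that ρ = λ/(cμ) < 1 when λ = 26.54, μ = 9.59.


Stability requires cμ > λ ⇔ c > λ/μ.
λ/μ = 26.54/9.59 = 2.7675
Minimum integer c = ⌊2.7675⌋ + 1 = 3
Check: 3·9.59 = 28.77 > 26.54, while 2·9.59 = 19.18 ≤ 26.54

Final: 3 servers
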